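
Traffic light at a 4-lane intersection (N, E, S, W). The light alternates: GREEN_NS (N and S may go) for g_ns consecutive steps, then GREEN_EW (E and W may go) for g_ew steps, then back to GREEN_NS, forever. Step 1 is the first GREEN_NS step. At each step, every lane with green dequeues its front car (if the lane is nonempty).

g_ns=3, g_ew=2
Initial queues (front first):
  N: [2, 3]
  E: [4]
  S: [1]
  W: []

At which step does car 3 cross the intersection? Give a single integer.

Step 1 [NS]: N:car2-GO,E:wait,S:car1-GO,W:wait | queues: N=1 E=1 S=0 W=0
Step 2 [NS]: N:car3-GO,E:wait,S:empty,W:wait | queues: N=0 E=1 S=0 W=0
Step 3 [NS]: N:empty,E:wait,S:empty,W:wait | queues: N=0 E=1 S=0 W=0
Step 4 [EW]: N:wait,E:car4-GO,S:wait,W:empty | queues: N=0 E=0 S=0 W=0
Car 3 crosses at step 2

2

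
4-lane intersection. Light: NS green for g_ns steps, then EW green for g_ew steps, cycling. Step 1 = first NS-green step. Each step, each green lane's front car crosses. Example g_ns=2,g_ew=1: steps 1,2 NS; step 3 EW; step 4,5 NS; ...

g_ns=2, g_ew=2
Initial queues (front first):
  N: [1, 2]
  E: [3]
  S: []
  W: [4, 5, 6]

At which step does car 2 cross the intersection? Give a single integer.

Step 1 [NS]: N:car1-GO,E:wait,S:empty,W:wait | queues: N=1 E=1 S=0 W=3
Step 2 [NS]: N:car2-GO,E:wait,S:empty,W:wait | queues: N=0 E=1 S=0 W=3
Step 3 [EW]: N:wait,E:car3-GO,S:wait,W:car4-GO | queues: N=0 E=0 S=0 W=2
Step 4 [EW]: N:wait,E:empty,S:wait,W:car5-GO | queues: N=0 E=0 S=0 W=1
Step 5 [NS]: N:empty,E:wait,S:empty,W:wait | queues: N=0 E=0 S=0 W=1
Step 6 [NS]: N:empty,E:wait,S:empty,W:wait | queues: N=0 E=0 S=0 W=1
Step 7 [EW]: N:wait,E:empty,S:wait,W:car6-GO | queues: N=0 E=0 S=0 W=0
Car 2 crosses at step 2

2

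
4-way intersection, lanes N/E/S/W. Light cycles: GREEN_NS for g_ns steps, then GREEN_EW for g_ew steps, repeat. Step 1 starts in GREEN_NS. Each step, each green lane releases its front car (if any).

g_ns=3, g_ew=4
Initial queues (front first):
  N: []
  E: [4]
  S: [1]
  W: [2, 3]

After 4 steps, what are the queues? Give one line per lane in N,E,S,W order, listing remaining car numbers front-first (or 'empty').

Step 1 [NS]: N:empty,E:wait,S:car1-GO,W:wait | queues: N=0 E=1 S=0 W=2
Step 2 [NS]: N:empty,E:wait,S:empty,W:wait | queues: N=0 E=1 S=0 W=2
Step 3 [NS]: N:empty,E:wait,S:empty,W:wait | queues: N=0 E=1 S=0 W=2
Step 4 [EW]: N:wait,E:car4-GO,S:wait,W:car2-GO | queues: N=0 E=0 S=0 W=1

N: empty
E: empty
S: empty
W: 3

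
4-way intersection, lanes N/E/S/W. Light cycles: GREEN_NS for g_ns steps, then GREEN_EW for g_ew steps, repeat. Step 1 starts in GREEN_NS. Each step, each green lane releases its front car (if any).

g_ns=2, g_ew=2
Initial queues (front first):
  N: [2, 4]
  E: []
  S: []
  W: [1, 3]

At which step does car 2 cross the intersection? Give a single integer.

Step 1 [NS]: N:car2-GO,E:wait,S:empty,W:wait | queues: N=1 E=0 S=0 W=2
Step 2 [NS]: N:car4-GO,E:wait,S:empty,W:wait | queues: N=0 E=0 S=0 W=2
Step 3 [EW]: N:wait,E:empty,S:wait,W:car1-GO | queues: N=0 E=0 S=0 W=1
Step 4 [EW]: N:wait,E:empty,S:wait,W:car3-GO | queues: N=0 E=0 S=0 W=0
Car 2 crosses at step 1

1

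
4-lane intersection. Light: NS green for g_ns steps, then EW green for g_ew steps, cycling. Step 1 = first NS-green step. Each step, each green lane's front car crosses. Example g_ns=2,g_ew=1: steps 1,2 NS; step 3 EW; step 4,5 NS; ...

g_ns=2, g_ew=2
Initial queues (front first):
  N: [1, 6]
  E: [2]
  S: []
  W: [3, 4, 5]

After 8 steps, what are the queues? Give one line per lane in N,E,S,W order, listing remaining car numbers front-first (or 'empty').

Step 1 [NS]: N:car1-GO,E:wait,S:empty,W:wait | queues: N=1 E=1 S=0 W=3
Step 2 [NS]: N:car6-GO,E:wait,S:empty,W:wait | queues: N=0 E=1 S=0 W=3
Step 3 [EW]: N:wait,E:car2-GO,S:wait,W:car3-GO | queues: N=0 E=0 S=0 W=2
Step 4 [EW]: N:wait,E:empty,S:wait,W:car4-GO | queues: N=0 E=0 S=0 W=1
Step 5 [NS]: N:empty,E:wait,S:empty,W:wait | queues: N=0 E=0 S=0 W=1
Step 6 [NS]: N:empty,E:wait,S:empty,W:wait | queues: N=0 E=0 S=0 W=1
Step 7 [EW]: N:wait,E:empty,S:wait,W:car5-GO | queues: N=0 E=0 S=0 W=0

N: empty
E: empty
S: empty
W: empty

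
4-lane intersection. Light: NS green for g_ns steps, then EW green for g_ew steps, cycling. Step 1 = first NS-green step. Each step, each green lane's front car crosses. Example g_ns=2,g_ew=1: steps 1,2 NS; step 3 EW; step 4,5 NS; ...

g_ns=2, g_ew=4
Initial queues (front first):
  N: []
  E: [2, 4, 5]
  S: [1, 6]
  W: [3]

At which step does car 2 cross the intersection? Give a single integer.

Step 1 [NS]: N:empty,E:wait,S:car1-GO,W:wait | queues: N=0 E=3 S=1 W=1
Step 2 [NS]: N:empty,E:wait,S:car6-GO,W:wait | queues: N=0 E=3 S=0 W=1
Step 3 [EW]: N:wait,E:car2-GO,S:wait,W:car3-GO | queues: N=0 E=2 S=0 W=0
Step 4 [EW]: N:wait,E:car4-GO,S:wait,W:empty | queues: N=0 E=1 S=0 W=0
Step 5 [EW]: N:wait,E:car5-GO,S:wait,W:empty | queues: N=0 E=0 S=0 W=0
Car 2 crosses at step 3

3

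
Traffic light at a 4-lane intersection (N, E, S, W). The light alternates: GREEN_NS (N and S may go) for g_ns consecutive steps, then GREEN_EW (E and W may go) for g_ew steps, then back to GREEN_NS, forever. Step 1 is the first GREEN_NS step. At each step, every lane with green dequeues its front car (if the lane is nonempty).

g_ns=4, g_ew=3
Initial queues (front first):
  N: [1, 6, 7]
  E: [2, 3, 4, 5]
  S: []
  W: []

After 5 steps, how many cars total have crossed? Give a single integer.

Answer: 4

Derivation:
Step 1 [NS]: N:car1-GO,E:wait,S:empty,W:wait | queues: N=2 E=4 S=0 W=0
Step 2 [NS]: N:car6-GO,E:wait,S:empty,W:wait | queues: N=1 E=4 S=0 W=0
Step 3 [NS]: N:car7-GO,E:wait,S:empty,W:wait | queues: N=0 E=4 S=0 W=0
Step 4 [NS]: N:empty,E:wait,S:empty,W:wait | queues: N=0 E=4 S=0 W=0
Step 5 [EW]: N:wait,E:car2-GO,S:wait,W:empty | queues: N=0 E=3 S=0 W=0
Cars crossed by step 5: 4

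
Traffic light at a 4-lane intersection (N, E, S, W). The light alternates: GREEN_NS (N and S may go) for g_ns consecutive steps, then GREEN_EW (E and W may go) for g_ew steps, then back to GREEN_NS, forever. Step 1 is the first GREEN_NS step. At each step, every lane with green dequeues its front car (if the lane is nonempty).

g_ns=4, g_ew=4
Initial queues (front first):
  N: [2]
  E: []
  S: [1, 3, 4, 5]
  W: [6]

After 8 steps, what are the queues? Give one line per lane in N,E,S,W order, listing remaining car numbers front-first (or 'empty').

Step 1 [NS]: N:car2-GO,E:wait,S:car1-GO,W:wait | queues: N=0 E=0 S=3 W=1
Step 2 [NS]: N:empty,E:wait,S:car3-GO,W:wait | queues: N=0 E=0 S=2 W=1
Step 3 [NS]: N:empty,E:wait,S:car4-GO,W:wait | queues: N=0 E=0 S=1 W=1
Step 4 [NS]: N:empty,E:wait,S:car5-GO,W:wait | queues: N=0 E=0 S=0 W=1
Step 5 [EW]: N:wait,E:empty,S:wait,W:car6-GO | queues: N=0 E=0 S=0 W=0

N: empty
E: empty
S: empty
W: empty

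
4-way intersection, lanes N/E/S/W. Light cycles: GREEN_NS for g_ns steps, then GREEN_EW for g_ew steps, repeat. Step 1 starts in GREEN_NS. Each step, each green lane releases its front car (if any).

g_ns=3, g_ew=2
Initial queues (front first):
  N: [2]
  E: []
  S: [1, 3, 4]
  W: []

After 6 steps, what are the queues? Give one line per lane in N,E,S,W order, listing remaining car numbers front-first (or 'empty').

Step 1 [NS]: N:car2-GO,E:wait,S:car1-GO,W:wait | queues: N=0 E=0 S=2 W=0
Step 2 [NS]: N:empty,E:wait,S:car3-GO,W:wait | queues: N=0 E=0 S=1 W=0
Step 3 [NS]: N:empty,E:wait,S:car4-GO,W:wait | queues: N=0 E=0 S=0 W=0

N: empty
E: empty
S: empty
W: empty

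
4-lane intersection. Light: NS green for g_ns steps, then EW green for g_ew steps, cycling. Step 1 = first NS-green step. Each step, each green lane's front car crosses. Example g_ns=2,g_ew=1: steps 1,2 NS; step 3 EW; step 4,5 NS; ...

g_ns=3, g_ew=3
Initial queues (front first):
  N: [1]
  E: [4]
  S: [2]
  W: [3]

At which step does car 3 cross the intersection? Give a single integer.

Step 1 [NS]: N:car1-GO,E:wait,S:car2-GO,W:wait | queues: N=0 E=1 S=0 W=1
Step 2 [NS]: N:empty,E:wait,S:empty,W:wait | queues: N=0 E=1 S=0 W=1
Step 3 [NS]: N:empty,E:wait,S:empty,W:wait | queues: N=0 E=1 S=0 W=1
Step 4 [EW]: N:wait,E:car4-GO,S:wait,W:car3-GO | queues: N=0 E=0 S=0 W=0
Car 3 crosses at step 4

4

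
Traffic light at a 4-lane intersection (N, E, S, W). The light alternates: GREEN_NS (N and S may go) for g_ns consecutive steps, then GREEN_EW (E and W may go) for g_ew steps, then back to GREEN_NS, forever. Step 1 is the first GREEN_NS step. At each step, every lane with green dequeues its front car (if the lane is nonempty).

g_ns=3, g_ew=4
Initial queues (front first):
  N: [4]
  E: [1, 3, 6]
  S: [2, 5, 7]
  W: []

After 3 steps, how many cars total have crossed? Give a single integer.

Answer: 4

Derivation:
Step 1 [NS]: N:car4-GO,E:wait,S:car2-GO,W:wait | queues: N=0 E=3 S=2 W=0
Step 2 [NS]: N:empty,E:wait,S:car5-GO,W:wait | queues: N=0 E=3 S=1 W=0
Step 3 [NS]: N:empty,E:wait,S:car7-GO,W:wait | queues: N=0 E=3 S=0 W=0
Cars crossed by step 3: 4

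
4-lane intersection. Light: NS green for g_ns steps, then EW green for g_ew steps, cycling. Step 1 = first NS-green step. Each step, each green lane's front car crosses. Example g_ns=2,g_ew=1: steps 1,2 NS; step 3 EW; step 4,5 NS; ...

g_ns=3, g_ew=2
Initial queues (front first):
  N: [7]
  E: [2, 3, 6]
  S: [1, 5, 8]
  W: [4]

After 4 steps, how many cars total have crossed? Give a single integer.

Answer: 6

Derivation:
Step 1 [NS]: N:car7-GO,E:wait,S:car1-GO,W:wait | queues: N=0 E=3 S=2 W=1
Step 2 [NS]: N:empty,E:wait,S:car5-GO,W:wait | queues: N=0 E=3 S=1 W=1
Step 3 [NS]: N:empty,E:wait,S:car8-GO,W:wait | queues: N=0 E=3 S=0 W=1
Step 4 [EW]: N:wait,E:car2-GO,S:wait,W:car4-GO | queues: N=0 E=2 S=0 W=0
Cars crossed by step 4: 6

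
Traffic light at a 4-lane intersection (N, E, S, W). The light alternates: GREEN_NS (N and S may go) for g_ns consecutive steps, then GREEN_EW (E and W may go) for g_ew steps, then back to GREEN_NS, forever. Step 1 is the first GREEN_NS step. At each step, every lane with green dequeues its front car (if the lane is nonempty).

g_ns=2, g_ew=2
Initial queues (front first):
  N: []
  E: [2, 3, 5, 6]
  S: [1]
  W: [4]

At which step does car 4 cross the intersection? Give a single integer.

Step 1 [NS]: N:empty,E:wait,S:car1-GO,W:wait | queues: N=0 E=4 S=0 W=1
Step 2 [NS]: N:empty,E:wait,S:empty,W:wait | queues: N=0 E=4 S=0 W=1
Step 3 [EW]: N:wait,E:car2-GO,S:wait,W:car4-GO | queues: N=0 E=3 S=0 W=0
Step 4 [EW]: N:wait,E:car3-GO,S:wait,W:empty | queues: N=0 E=2 S=0 W=0
Step 5 [NS]: N:empty,E:wait,S:empty,W:wait | queues: N=0 E=2 S=0 W=0
Step 6 [NS]: N:empty,E:wait,S:empty,W:wait | queues: N=0 E=2 S=0 W=0
Step 7 [EW]: N:wait,E:car5-GO,S:wait,W:empty | queues: N=0 E=1 S=0 W=0
Step 8 [EW]: N:wait,E:car6-GO,S:wait,W:empty | queues: N=0 E=0 S=0 W=0
Car 4 crosses at step 3

3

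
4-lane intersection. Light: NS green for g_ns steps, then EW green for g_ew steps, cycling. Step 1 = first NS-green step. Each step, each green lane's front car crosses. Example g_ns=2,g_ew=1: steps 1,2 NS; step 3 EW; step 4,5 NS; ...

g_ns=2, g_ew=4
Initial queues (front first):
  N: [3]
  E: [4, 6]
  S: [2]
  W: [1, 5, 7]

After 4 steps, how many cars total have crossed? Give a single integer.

Step 1 [NS]: N:car3-GO,E:wait,S:car2-GO,W:wait | queues: N=0 E=2 S=0 W=3
Step 2 [NS]: N:empty,E:wait,S:empty,W:wait | queues: N=0 E=2 S=0 W=3
Step 3 [EW]: N:wait,E:car4-GO,S:wait,W:car1-GO | queues: N=0 E=1 S=0 W=2
Step 4 [EW]: N:wait,E:car6-GO,S:wait,W:car5-GO | queues: N=0 E=0 S=0 W=1
Cars crossed by step 4: 6

Answer: 6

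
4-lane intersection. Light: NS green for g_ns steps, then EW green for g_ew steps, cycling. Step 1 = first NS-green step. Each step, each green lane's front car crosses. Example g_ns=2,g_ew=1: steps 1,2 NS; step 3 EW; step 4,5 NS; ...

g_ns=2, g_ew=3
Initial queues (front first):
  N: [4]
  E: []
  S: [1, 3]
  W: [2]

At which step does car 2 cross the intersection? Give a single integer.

Step 1 [NS]: N:car4-GO,E:wait,S:car1-GO,W:wait | queues: N=0 E=0 S=1 W=1
Step 2 [NS]: N:empty,E:wait,S:car3-GO,W:wait | queues: N=0 E=0 S=0 W=1
Step 3 [EW]: N:wait,E:empty,S:wait,W:car2-GO | queues: N=0 E=0 S=0 W=0
Car 2 crosses at step 3

3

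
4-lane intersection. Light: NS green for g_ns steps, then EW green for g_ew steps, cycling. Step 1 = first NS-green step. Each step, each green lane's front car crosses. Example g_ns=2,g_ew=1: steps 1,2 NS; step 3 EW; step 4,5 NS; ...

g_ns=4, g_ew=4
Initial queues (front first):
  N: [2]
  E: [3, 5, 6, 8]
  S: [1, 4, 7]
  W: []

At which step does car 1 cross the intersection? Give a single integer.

Step 1 [NS]: N:car2-GO,E:wait,S:car1-GO,W:wait | queues: N=0 E=4 S=2 W=0
Step 2 [NS]: N:empty,E:wait,S:car4-GO,W:wait | queues: N=0 E=4 S=1 W=0
Step 3 [NS]: N:empty,E:wait,S:car7-GO,W:wait | queues: N=0 E=4 S=0 W=0
Step 4 [NS]: N:empty,E:wait,S:empty,W:wait | queues: N=0 E=4 S=0 W=0
Step 5 [EW]: N:wait,E:car3-GO,S:wait,W:empty | queues: N=0 E=3 S=0 W=0
Step 6 [EW]: N:wait,E:car5-GO,S:wait,W:empty | queues: N=0 E=2 S=0 W=0
Step 7 [EW]: N:wait,E:car6-GO,S:wait,W:empty | queues: N=0 E=1 S=0 W=0
Step 8 [EW]: N:wait,E:car8-GO,S:wait,W:empty | queues: N=0 E=0 S=0 W=0
Car 1 crosses at step 1

1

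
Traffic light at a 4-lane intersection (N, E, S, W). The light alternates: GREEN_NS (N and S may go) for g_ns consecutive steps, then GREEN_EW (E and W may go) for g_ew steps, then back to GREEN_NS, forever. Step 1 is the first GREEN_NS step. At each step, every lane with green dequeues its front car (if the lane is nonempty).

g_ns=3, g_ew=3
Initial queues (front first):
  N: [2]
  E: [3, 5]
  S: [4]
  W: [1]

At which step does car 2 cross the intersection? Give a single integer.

Step 1 [NS]: N:car2-GO,E:wait,S:car4-GO,W:wait | queues: N=0 E=2 S=0 W=1
Step 2 [NS]: N:empty,E:wait,S:empty,W:wait | queues: N=0 E=2 S=0 W=1
Step 3 [NS]: N:empty,E:wait,S:empty,W:wait | queues: N=0 E=2 S=0 W=1
Step 4 [EW]: N:wait,E:car3-GO,S:wait,W:car1-GO | queues: N=0 E=1 S=0 W=0
Step 5 [EW]: N:wait,E:car5-GO,S:wait,W:empty | queues: N=0 E=0 S=0 W=0
Car 2 crosses at step 1

1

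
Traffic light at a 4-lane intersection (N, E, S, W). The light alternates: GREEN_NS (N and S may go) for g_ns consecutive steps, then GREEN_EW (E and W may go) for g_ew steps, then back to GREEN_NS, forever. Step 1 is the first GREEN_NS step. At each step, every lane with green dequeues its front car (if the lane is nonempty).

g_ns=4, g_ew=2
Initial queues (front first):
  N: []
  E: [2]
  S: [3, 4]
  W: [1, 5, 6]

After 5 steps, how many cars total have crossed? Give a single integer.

Step 1 [NS]: N:empty,E:wait,S:car3-GO,W:wait | queues: N=0 E=1 S=1 W=3
Step 2 [NS]: N:empty,E:wait,S:car4-GO,W:wait | queues: N=0 E=1 S=0 W=3
Step 3 [NS]: N:empty,E:wait,S:empty,W:wait | queues: N=0 E=1 S=0 W=3
Step 4 [NS]: N:empty,E:wait,S:empty,W:wait | queues: N=0 E=1 S=0 W=3
Step 5 [EW]: N:wait,E:car2-GO,S:wait,W:car1-GO | queues: N=0 E=0 S=0 W=2
Cars crossed by step 5: 4

Answer: 4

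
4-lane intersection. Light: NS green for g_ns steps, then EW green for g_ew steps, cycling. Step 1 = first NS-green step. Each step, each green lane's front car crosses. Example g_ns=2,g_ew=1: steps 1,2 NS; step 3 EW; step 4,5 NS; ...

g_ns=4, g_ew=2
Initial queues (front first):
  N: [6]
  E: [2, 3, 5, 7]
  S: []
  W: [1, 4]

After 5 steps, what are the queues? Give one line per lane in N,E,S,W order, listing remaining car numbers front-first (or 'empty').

Step 1 [NS]: N:car6-GO,E:wait,S:empty,W:wait | queues: N=0 E=4 S=0 W=2
Step 2 [NS]: N:empty,E:wait,S:empty,W:wait | queues: N=0 E=4 S=0 W=2
Step 3 [NS]: N:empty,E:wait,S:empty,W:wait | queues: N=0 E=4 S=0 W=2
Step 4 [NS]: N:empty,E:wait,S:empty,W:wait | queues: N=0 E=4 S=0 W=2
Step 5 [EW]: N:wait,E:car2-GO,S:wait,W:car1-GO | queues: N=0 E=3 S=0 W=1

N: empty
E: 3 5 7
S: empty
W: 4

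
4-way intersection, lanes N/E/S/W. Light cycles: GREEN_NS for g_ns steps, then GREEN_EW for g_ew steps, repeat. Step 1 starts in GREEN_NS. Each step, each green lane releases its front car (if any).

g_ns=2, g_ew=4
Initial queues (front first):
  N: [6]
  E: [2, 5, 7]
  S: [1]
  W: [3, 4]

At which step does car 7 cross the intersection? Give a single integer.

Step 1 [NS]: N:car6-GO,E:wait,S:car1-GO,W:wait | queues: N=0 E=3 S=0 W=2
Step 2 [NS]: N:empty,E:wait,S:empty,W:wait | queues: N=0 E=3 S=0 W=2
Step 3 [EW]: N:wait,E:car2-GO,S:wait,W:car3-GO | queues: N=0 E=2 S=0 W=1
Step 4 [EW]: N:wait,E:car5-GO,S:wait,W:car4-GO | queues: N=0 E=1 S=0 W=0
Step 5 [EW]: N:wait,E:car7-GO,S:wait,W:empty | queues: N=0 E=0 S=0 W=0
Car 7 crosses at step 5

5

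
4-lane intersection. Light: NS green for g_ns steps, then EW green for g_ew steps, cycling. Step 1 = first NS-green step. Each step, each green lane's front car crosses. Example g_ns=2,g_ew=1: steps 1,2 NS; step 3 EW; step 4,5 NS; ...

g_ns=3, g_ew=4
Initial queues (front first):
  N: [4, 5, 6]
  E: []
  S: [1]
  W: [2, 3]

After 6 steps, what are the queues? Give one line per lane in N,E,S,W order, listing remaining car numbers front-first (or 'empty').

Step 1 [NS]: N:car4-GO,E:wait,S:car1-GO,W:wait | queues: N=2 E=0 S=0 W=2
Step 2 [NS]: N:car5-GO,E:wait,S:empty,W:wait | queues: N=1 E=0 S=0 W=2
Step 3 [NS]: N:car6-GO,E:wait,S:empty,W:wait | queues: N=0 E=0 S=0 W=2
Step 4 [EW]: N:wait,E:empty,S:wait,W:car2-GO | queues: N=0 E=0 S=0 W=1
Step 5 [EW]: N:wait,E:empty,S:wait,W:car3-GO | queues: N=0 E=0 S=0 W=0

N: empty
E: empty
S: empty
W: empty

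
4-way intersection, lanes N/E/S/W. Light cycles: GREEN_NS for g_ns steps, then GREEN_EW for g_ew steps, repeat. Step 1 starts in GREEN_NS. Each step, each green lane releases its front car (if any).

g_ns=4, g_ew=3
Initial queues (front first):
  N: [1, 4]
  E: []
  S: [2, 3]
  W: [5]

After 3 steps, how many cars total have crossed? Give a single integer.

Step 1 [NS]: N:car1-GO,E:wait,S:car2-GO,W:wait | queues: N=1 E=0 S=1 W=1
Step 2 [NS]: N:car4-GO,E:wait,S:car3-GO,W:wait | queues: N=0 E=0 S=0 W=1
Step 3 [NS]: N:empty,E:wait,S:empty,W:wait | queues: N=0 E=0 S=0 W=1
Cars crossed by step 3: 4

Answer: 4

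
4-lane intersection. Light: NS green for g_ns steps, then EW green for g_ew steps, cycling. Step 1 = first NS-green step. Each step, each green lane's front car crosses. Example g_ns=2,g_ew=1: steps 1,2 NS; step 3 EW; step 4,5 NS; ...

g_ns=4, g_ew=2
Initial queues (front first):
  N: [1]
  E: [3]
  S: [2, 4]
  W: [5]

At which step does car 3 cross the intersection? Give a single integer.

Step 1 [NS]: N:car1-GO,E:wait,S:car2-GO,W:wait | queues: N=0 E=1 S=1 W=1
Step 2 [NS]: N:empty,E:wait,S:car4-GO,W:wait | queues: N=0 E=1 S=0 W=1
Step 3 [NS]: N:empty,E:wait,S:empty,W:wait | queues: N=0 E=1 S=0 W=1
Step 4 [NS]: N:empty,E:wait,S:empty,W:wait | queues: N=0 E=1 S=0 W=1
Step 5 [EW]: N:wait,E:car3-GO,S:wait,W:car5-GO | queues: N=0 E=0 S=0 W=0
Car 3 crosses at step 5

5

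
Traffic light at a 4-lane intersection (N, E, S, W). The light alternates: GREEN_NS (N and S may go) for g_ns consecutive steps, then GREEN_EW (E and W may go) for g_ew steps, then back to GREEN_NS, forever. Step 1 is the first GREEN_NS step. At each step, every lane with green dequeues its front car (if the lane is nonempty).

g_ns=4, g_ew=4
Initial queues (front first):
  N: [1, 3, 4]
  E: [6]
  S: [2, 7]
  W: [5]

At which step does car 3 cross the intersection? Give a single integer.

Step 1 [NS]: N:car1-GO,E:wait,S:car2-GO,W:wait | queues: N=2 E=1 S=1 W=1
Step 2 [NS]: N:car3-GO,E:wait,S:car7-GO,W:wait | queues: N=1 E=1 S=0 W=1
Step 3 [NS]: N:car4-GO,E:wait,S:empty,W:wait | queues: N=0 E=1 S=0 W=1
Step 4 [NS]: N:empty,E:wait,S:empty,W:wait | queues: N=0 E=1 S=0 W=1
Step 5 [EW]: N:wait,E:car6-GO,S:wait,W:car5-GO | queues: N=0 E=0 S=0 W=0
Car 3 crosses at step 2

2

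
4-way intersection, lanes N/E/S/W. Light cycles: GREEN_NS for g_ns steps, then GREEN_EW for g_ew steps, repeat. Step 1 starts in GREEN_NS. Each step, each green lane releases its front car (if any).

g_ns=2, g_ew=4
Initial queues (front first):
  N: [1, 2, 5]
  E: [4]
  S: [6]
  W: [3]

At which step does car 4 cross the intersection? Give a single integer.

Step 1 [NS]: N:car1-GO,E:wait,S:car6-GO,W:wait | queues: N=2 E=1 S=0 W=1
Step 2 [NS]: N:car2-GO,E:wait,S:empty,W:wait | queues: N=1 E=1 S=0 W=1
Step 3 [EW]: N:wait,E:car4-GO,S:wait,W:car3-GO | queues: N=1 E=0 S=0 W=0
Step 4 [EW]: N:wait,E:empty,S:wait,W:empty | queues: N=1 E=0 S=0 W=0
Step 5 [EW]: N:wait,E:empty,S:wait,W:empty | queues: N=1 E=0 S=0 W=0
Step 6 [EW]: N:wait,E:empty,S:wait,W:empty | queues: N=1 E=0 S=0 W=0
Step 7 [NS]: N:car5-GO,E:wait,S:empty,W:wait | queues: N=0 E=0 S=0 W=0
Car 4 crosses at step 3

3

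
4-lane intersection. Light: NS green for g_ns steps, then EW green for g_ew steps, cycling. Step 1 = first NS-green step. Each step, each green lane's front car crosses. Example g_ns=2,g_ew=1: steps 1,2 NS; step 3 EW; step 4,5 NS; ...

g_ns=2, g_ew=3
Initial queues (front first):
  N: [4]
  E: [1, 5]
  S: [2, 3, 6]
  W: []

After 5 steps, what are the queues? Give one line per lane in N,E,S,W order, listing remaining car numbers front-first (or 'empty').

Step 1 [NS]: N:car4-GO,E:wait,S:car2-GO,W:wait | queues: N=0 E=2 S=2 W=0
Step 2 [NS]: N:empty,E:wait,S:car3-GO,W:wait | queues: N=0 E=2 S=1 W=0
Step 3 [EW]: N:wait,E:car1-GO,S:wait,W:empty | queues: N=0 E=1 S=1 W=0
Step 4 [EW]: N:wait,E:car5-GO,S:wait,W:empty | queues: N=0 E=0 S=1 W=0
Step 5 [EW]: N:wait,E:empty,S:wait,W:empty | queues: N=0 E=0 S=1 W=0

N: empty
E: empty
S: 6
W: empty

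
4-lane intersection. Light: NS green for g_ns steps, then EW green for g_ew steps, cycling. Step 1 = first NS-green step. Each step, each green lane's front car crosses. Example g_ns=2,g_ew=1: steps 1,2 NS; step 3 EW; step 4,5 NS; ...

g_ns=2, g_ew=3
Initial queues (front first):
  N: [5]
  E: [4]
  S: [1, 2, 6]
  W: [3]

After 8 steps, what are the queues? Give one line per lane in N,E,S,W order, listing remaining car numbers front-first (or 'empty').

Step 1 [NS]: N:car5-GO,E:wait,S:car1-GO,W:wait | queues: N=0 E=1 S=2 W=1
Step 2 [NS]: N:empty,E:wait,S:car2-GO,W:wait | queues: N=0 E=1 S=1 W=1
Step 3 [EW]: N:wait,E:car4-GO,S:wait,W:car3-GO | queues: N=0 E=0 S=1 W=0
Step 4 [EW]: N:wait,E:empty,S:wait,W:empty | queues: N=0 E=0 S=1 W=0
Step 5 [EW]: N:wait,E:empty,S:wait,W:empty | queues: N=0 E=0 S=1 W=0
Step 6 [NS]: N:empty,E:wait,S:car6-GO,W:wait | queues: N=0 E=0 S=0 W=0

N: empty
E: empty
S: empty
W: empty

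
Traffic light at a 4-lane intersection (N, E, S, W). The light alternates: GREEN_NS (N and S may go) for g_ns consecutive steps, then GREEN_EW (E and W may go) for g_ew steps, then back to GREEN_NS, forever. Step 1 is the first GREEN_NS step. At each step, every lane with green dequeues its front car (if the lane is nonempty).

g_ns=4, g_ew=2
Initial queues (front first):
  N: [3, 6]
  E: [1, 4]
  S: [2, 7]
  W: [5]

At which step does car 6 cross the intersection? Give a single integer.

Step 1 [NS]: N:car3-GO,E:wait,S:car2-GO,W:wait | queues: N=1 E=2 S=1 W=1
Step 2 [NS]: N:car6-GO,E:wait,S:car7-GO,W:wait | queues: N=0 E=2 S=0 W=1
Step 3 [NS]: N:empty,E:wait,S:empty,W:wait | queues: N=0 E=2 S=0 W=1
Step 4 [NS]: N:empty,E:wait,S:empty,W:wait | queues: N=0 E=2 S=0 W=1
Step 5 [EW]: N:wait,E:car1-GO,S:wait,W:car5-GO | queues: N=0 E=1 S=0 W=0
Step 6 [EW]: N:wait,E:car4-GO,S:wait,W:empty | queues: N=0 E=0 S=0 W=0
Car 6 crosses at step 2

2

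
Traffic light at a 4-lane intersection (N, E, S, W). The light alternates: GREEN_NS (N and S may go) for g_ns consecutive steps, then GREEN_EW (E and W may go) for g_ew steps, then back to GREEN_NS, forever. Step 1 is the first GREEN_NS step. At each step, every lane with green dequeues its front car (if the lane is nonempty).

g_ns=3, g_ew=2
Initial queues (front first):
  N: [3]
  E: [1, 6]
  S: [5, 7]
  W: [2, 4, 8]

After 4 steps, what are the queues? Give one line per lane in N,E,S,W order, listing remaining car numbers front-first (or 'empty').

Step 1 [NS]: N:car3-GO,E:wait,S:car5-GO,W:wait | queues: N=0 E=2 S=1 W=3
Step 2 [NS]: N:empty,E:wait,S:car7-GO,W:wait | queues: N=0 E=2 S=0 W=3
Step 3 [NS]: N:empty,E:wait,S:empty,W:wait | queues: N=0 E=2 S=0 W=3
Step 4 [EW]: N:wait,E:car1-GO,S:wait,W:car2-GO | queues: N=0 E=1 S=0 W=2

N: empty
E: 6
S: empty
W: 4 8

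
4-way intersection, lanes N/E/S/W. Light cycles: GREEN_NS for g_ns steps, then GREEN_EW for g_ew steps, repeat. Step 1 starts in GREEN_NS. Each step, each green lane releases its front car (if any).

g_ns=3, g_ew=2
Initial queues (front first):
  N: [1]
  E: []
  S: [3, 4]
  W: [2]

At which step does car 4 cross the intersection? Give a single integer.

Step 1 [NS]: N:car1-GO,E:wait,S:car3-GO,W:wait | queues: N=0 E=0 S=1 W=1
Step 2 [NS]: N:empty,E:wait,S:car4-GO,W:wait | queues: N=0 E=0 S=0 W=1
Step 3 [NS]: N:empty,E:wait,S:empty,W:wait | queues: N=0 E=0 S=0 W=1
Step 4 [EW]: N:wait,E:empty,S:wait,W:car2-GO | queues: N=0 E=0 S=0 W=0
Car 4 crosses at step 2

2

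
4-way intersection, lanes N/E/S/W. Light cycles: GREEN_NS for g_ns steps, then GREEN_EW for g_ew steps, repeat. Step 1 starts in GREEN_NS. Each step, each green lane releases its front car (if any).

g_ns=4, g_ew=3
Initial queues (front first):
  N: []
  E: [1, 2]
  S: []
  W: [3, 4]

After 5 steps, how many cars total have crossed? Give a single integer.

Step 1 [NS]: N:empty,E:wait,S:empty,W:wait | queues: N=0 E=2 S=0 W=2
Step 2 [NS]: N:empty,E:wait,S:empty,W:wait | queues: N=0 E=2 S=0 W=2
Step 3 [NS]: N:empty,E:wait,S:empty,W:wait | queues: N=0 E=2 S=0 W=2
Step 4 [NS]: N:empty,E:wait,S:empty,W:wait | queues: N=0 E=2 S=0 W=2
Step 5 [EW]: N:wait,E:car1-GO,S:wait,W:car3-GO | queues: N=0 E=1 S=0 W=1
Cars crossed by step 5: 2

Answer: 2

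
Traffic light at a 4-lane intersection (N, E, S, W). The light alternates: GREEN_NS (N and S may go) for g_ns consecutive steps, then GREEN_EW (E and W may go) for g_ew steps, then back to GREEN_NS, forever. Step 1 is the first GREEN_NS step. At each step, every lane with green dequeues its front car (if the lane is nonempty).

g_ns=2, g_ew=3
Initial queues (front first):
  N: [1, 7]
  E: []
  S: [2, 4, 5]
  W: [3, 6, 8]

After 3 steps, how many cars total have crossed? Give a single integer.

Step 1 [NS]: N:car1-GO,E:wait,S:car2-GO,W:wait | queues: N=1 E=0 S=2 W=3
Step 2 [NS]: N:car7-GO,E:wait,S:car4-GO,W:wait | queues: N=0 E=0 S=1 W=3
Step 3 [EW]: N:wait,E:empty,S:wait,W:car3-GO | queues: N=0 E=0 S=1 W=2
Cars crossed by step 3: 5

Answer: 5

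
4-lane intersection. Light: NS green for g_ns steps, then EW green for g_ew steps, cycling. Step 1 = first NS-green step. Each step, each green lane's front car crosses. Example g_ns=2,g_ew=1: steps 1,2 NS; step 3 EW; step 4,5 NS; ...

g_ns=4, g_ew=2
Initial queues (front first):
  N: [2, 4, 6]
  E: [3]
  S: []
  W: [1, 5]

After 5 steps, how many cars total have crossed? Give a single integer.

Answer: 5

Derivation:
Step 1 [NS]: N:car2-GO,E:wait,S:empty,W:wait | queues: N=2 E=1 S=0 W=2
Step 2 [NS]: N:car4-GO,E:wait,S:empty,W:wait | queues: N=1 E=1 S=0 W=2
Step 3 [NS]: N:car6-GO,E:wait,S:empty,W:wait | queues: N=0 E=1 S=0 W=2
Step 4 [NS]: N:empty,E:wait,S:empty,W:wait | queues: N=0 E=1 S=0 W=2
Step 5 [EW]: N:wait,E:car3-GO,S:wait,W:car1-GO | queues: N=0 E=0 S=0 W=1
Cars crossed by step 5: 5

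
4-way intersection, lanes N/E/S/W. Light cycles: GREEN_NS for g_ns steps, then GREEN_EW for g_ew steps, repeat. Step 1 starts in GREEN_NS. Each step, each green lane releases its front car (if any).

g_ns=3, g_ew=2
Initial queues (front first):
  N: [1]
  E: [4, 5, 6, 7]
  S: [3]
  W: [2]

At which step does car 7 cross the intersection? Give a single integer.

Step 1 [NS]: N:car1-GO,E:wait,S:car3-GO,W:wait | queues: N=0 E=4 S=0 W=1
Step 2 [NS]: N:empty,E:wait,S:empty,W:wait | queues: N=0 E=4 S=0 W=1
Step 3 [NS]: N:empty,E:wait,S:empty,W:wait | queues: N=0 E=4 S=0 W=1
Step 4 [EW]: N:wait,E:car4-GO,S:wait,W:car2-GO | queues: N=0 E=3 S=0 W=0
Step 5 [EW]: N:wait,E:car5-GO,S:wait,W:empty | queues: N=0 E=2 S=0 W=0
Step 6 [NS]: N:empty,E:wait,S:empty,W:wait | queues: N=0 E=2 S=0 W=0
Step 7 [NS]: N:empty,E:wait,S:empty,W:wait | queues: N=0 E=2 S=0 W=0
Step 8 [NS]: N:empty,E:wait,S:empty,W:wait | queues: N=0 E=2 S=0 W=0
Step 9 [EW]: N:wait,E:car6-GO,S:wait,W:empty | queues: N=0 E=1 S=0 W=0
Step 10 [EW]: N:wait,E:car7-GO,S:wait,W:empty | queues: N=0 E=0 S=0 W=0
Car 7 crosses at step 10

10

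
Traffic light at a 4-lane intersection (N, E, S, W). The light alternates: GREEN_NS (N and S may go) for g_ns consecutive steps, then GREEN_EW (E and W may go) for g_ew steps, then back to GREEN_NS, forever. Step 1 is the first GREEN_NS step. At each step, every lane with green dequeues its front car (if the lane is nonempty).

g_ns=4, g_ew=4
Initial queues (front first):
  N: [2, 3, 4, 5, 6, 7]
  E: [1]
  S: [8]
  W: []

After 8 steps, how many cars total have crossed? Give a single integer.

Step 1 [NS]: N:car2-GO,E:wait,S:car8-GO,W:wait | queues: N=5 E=1 S=0 W=0
Step 2 [NS]: N:car3-GO,E:wait,S:empty,W:wait | queues: N=4 E=1 S=0 W=0
Step 3 [NS]: N:car4-GO,E:wait,S:empty,W:wait | queues: N=3 E=1 S=0 W=0
Step 4 [NS]: N:car5-GO,E:wait,S:empty,W:wait | queues: N=2 E=1 S=0 W=0
Step 5 [EW]: N:wait,E:car1-GO,S:wait,W:empty | queues: N=2 E=0 S=0 W=0
Step 6 [EW]: N:wait,E:empty,S:wait,W:empty | queues: N=2 E=0 S=0 W=0
Step 7 [EW]: N:wait,E:empty,S:wait,W:empty | queues: N=2 E=0 S=0 W=0
Step 8 [EW]: N:wait,E:empty,S:wait,W:empty | queues: N=2 E=0 S=0 W=0
Cars crossed by step 8: 6

Answer: 6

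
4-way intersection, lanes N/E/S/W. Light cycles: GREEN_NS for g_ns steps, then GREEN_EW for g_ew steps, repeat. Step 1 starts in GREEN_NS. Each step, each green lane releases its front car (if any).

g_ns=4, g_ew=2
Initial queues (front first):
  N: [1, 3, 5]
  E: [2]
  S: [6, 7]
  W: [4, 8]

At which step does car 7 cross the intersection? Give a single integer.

Step 1 [NS]: N:car1-GO,E:wait,S:car6-GO,W:wait | queues: N=2 E=1 S=1 W=2
Step 2 [NS]: N:car3-GO,E:wait,S:car7-GO,W:wait | queues: N=1 E=1 S=0 W=2
Step 3 [NS]: N:car5-GO,E:wait,S:empty,W:wait | queues: N=0 E=1 S=0 W=2
Step 4 [NS]: N:empty,E:wait,S:empty,W:wait | queues: N=0 E=1 S=0 W=2
Step 5 [EW]: N:wait,E:car2-GO,S:wait,W:car4-GO | queues: N=0 E=0 S=0 W=1
Step 6 [EW]: N:wait,E:empty,S:wait,W:car8-GO | queues: N=0 E=0 S=0 W=0
Car 7 crosses at step 2

2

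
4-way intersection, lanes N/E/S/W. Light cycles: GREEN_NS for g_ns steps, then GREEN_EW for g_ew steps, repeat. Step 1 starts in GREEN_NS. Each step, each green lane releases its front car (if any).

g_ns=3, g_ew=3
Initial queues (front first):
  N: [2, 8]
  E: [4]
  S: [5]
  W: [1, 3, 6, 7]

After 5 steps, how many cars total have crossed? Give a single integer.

Answer: 6

Derivation:
Step 1 [NS]: N:car2-GO,E:wait,S:car5-GO,W:wait | queues: N=1 E=1 S=0 W=4
Step 2 [NS]: N:car8-GO,E:wait,S:empty,W:wait | queues: N=0 E=1 S=0 W=4
Step 3 [NS]: N:empty,E:wait,S:empty,W:wait | queues: N=0 E=1 S=0 W=4
Step 4 [EW]: N:wait,E:car4-GO,S:wait,W:car1-GO | queues: N=0 E=0 S=0 W=3
Step 5 [EW]: N:wait,E:empty,S:wait,W:car3-GO | queues: N=0 E=0 S=0 W=2
Cars crossed by step 5: 6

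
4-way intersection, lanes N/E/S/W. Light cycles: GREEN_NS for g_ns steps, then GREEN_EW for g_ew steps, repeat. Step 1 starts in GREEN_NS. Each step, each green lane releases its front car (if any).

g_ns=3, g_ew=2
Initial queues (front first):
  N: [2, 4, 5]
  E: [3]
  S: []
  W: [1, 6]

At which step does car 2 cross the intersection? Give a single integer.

Step 1 [NS]: N:car2-GO,E:wait,S:empty,W:wait | queues: N=2 E=1 S=0 W=2
Step 2 [NS]: N:car4-GO,E:wait,S:empty,W:wait | queues: N=1 E=1 S=0 W=2
Step 3 [NS]: N:car5-GO,E:wait,S:empty,W:wait | queues: N=0 E=1 S=0 W=2
Step 4 [EW]: N:wait,E:car3-GO,S:wait,W:car1-GO | queues: N=0 E=0 S=0 W=1
Step 5 [EW]: N:wait,E:empty,S:wait,W:car6-GO | queues: N=0 E=0 S=0 W=0
Car 2 crosses at step 1

1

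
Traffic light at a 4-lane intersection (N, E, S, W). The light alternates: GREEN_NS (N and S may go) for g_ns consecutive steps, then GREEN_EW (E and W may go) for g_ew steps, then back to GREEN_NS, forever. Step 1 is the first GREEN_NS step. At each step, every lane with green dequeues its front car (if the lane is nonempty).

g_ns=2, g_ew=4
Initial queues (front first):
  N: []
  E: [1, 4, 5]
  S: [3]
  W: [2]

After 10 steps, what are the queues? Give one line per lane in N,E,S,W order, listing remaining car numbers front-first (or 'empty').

Step 1 [NS]: N:empty,E:wait,S:car3-GO,W:wait | queues: N=0 E=3 S=0 W=1
Step 2 [NS]: N:empty,E:wait,S:empty,W:wait | queues: N=0 E=3 S=0 W=1
Step 3 [EW]: N:wait,E:car1-GO,S:wait,W:car2-GO | queues: N=0 E=2 S=0 W=0
Step 4 [EW]: N:wait,E:car4-GO,S:wait,W:empty | queues: N=0 E=1 S=0 W=0
Step 5 [EW]: N:wait,E:car5-GO,S:wait,W:empty | queues: N=0 E=0 S=0 W=0

N: empty
E: empty
S: empty
W: empty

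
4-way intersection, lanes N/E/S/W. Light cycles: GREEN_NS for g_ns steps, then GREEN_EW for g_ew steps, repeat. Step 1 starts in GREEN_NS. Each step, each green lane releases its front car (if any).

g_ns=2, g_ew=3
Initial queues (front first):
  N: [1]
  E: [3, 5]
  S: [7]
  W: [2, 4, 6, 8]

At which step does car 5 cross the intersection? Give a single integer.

Step 1 [NS]: N:car1-GO,E:wait,S:car7-GO,W:wait | queues: N=0 E=2 S=0 W=4
Step 2 [NS]: N:empty,E:wait,S:empty,W:wait | queues: N=0 E=2 S=0 W=4
Step 3 [EW]: N:wait,E:car3-GO,S:wait,W:car2-GO | queues: N=0 E=1 S=0 W=3
Step 4 [EW]: N:wait,E:car5-GO,S:wait,W:car4-GO | queues: N=0 E=0 S=0 W=2
Step 5 [EW]: N:wait,E:empty,S:wait,W:car6-GO | queues: N=0 E=0 S=0 W=1
Step 6 [NS]: N:empty,E:wait,S:empty,W:wait | queues: N=0 E=0 S=0 W=1
Step 7 [NS]: N:empty,E:wait,S:empty,W:wait | queues: N=0 E=0 S=0 W=1
Step 8 [EW]: N:wait,E:empty,S:wait,W:car8-GO | queues: N=0 E=0 S=0 W=0
Car 5 crosses at step 4

4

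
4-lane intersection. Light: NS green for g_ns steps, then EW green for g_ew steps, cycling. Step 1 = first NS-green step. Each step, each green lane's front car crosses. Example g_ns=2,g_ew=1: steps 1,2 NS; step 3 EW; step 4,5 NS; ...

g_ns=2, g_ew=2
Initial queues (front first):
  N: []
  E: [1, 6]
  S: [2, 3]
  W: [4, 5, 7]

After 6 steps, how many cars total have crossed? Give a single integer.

Step 1 [NS]: N:empty,E:wait,S:car2-GO,W:wait | queues: N=0 E=2 S=1 W=3
Step 2 [NS]: N:empty,E:wait,S:car3-GO,W:wait | queues: N=0 E=2 S=0 W=3
Step 3 [EW]: N:wait,E:car1-GO,S:wait,W:car4-GO | queues: N=0 E=1 S=0 W=2
Step 4 [EW]: N:wait,E:car6-GO,S:wait,W:car5-GO | queues: N=0 E=0 S=0 W=1
Step 5 [NS]: N:empty,E:wait,S:empty,W:wait | queues: N=0 E=0 S=0 W=1
Step 6 [NS]: N:empty,E:wait,S:empty,W:wait | queues: N=0 E=0 S=0 W=1
Cars crossed by step 6: 6

Answer: 6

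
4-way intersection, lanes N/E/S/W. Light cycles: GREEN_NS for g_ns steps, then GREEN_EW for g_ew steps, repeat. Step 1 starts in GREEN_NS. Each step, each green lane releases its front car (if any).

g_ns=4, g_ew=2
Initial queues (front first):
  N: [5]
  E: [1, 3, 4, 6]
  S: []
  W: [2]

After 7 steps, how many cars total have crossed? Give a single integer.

Step 1 [NS]: N:car5-GO,E:wait,S:empty,W:wait | queues: N=0 E=4 S=0 W=1
Step 2 [NS]: N:empty,E:wait,S:empty,W:wait | queues: N=0 E=4 S=0 W=1
Step 3 [NS]: N:empty,E:wait,S:empty,W:wait | queues: N=0 E=4 S=0 W=1
Step 4 [NS]: N:empty,E:wait,S:empty,W:wait | queues: N=0 E=4 S=0 W=1
Step 5 [EW]: N:wait,E:car1-GO,S:wait,W:car2-GO | queues: N=0 E=3 S=0 W=0
Step 6 [EW]: N:wait,E:car3-GO,S:wait,W:empty | queues: N=0 E=2 S=0 W=0
Step 7 [NS]: N:empty,E:wait,S:empty,W:wait | queues: N=0 E=2 S=0 W=0
Cars crossed by step 7: 4

Answer: 4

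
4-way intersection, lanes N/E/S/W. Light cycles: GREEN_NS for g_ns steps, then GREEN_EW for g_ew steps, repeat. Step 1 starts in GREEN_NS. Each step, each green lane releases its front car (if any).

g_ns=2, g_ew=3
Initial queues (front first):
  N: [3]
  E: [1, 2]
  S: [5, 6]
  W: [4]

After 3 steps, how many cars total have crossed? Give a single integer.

Answer: 5

Derivation:
Step 1 [NS]: N:car3-GO,E:wait,S:car5-GO,W:wait | queues: N=0 E=2 S=1 W=1
Step 2 [NS]: N:empty,E:wait,S:car6-GO,W:wait | queues: N=0 E=2 S=0 W=1
Step 3 [EW]: N:wait,E:car1-GO,S:wait,W:car4-GO | queues: N=0 E=1 S=0 W=0
Cars crossed by step 3: 5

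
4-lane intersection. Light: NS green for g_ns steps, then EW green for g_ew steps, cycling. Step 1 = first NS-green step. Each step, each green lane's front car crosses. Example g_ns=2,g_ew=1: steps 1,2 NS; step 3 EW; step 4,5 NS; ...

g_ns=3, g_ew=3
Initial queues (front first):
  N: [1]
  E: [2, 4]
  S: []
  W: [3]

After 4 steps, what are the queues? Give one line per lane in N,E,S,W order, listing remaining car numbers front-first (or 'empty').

Step 1 [NS]: N:car1-GO,E:wait,S:empty,W:wait | queues: N=0 E=2 S=0 W=1
Step 2 [NS]: N:empty,E:wait,S:empty,W:wait | queues: N=0 E=2 S=0 W=1
Step 3 [NS]: N:empty,E:wait,S:empty,W:wait | queues: N=0 E=2 S=0 W=1
Step 4 [EW]: N:wait,E:car2-GO,S:wait,W:car3-GO | queues: N=0 E=1 S=0 W=0

N: empty
E: 4
S: empty
W: empty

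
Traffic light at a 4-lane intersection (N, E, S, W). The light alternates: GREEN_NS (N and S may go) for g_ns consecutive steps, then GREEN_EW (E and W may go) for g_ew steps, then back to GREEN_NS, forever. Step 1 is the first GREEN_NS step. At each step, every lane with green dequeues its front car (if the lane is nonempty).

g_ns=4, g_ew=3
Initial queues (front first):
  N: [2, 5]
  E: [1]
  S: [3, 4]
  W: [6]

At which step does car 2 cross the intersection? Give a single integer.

Step 1 [NS]: N:car2-GO,E:wait,S:car3-GO,W:wait | queues: N=1 E=1 S=1 W=1
Step 2 [NS]: N:car5-GO,E:wait,S:car4-GO,W:wait | queues: N=0 E=1 S=0 W=1
Step 3 [NS]: N:empty,E:wait,S:empty,W:wait | queues: N=0 E=1 S=0 W=1
Step 4 [NS]: N:empty,E:wait,S:empty,W:wait | queues: N=0 E=1 S=0 W=1
Step 5 [EW]: N:wait,E:car1-GO,S:wait,W:car6-GO | queues: N=0 E=0 S=0 W=0
Car 2 crosses at step 1

1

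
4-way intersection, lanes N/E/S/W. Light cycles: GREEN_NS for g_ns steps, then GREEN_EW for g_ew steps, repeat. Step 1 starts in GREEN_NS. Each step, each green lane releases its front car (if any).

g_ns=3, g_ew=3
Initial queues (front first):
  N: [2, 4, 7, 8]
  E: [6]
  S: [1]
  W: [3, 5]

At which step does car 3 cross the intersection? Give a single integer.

Step 1 [NS]: N:car2-GO,E:wait,S:car1-GO,W:wait | queues: N=3 E=1 S=0 W=2
Step 2 [NS]: N:car4-GO,E:wait,S:empty,W:wait | queues: N=2 E=1 S=0 W=2
Step 3 [NS]: N:car7-GO,E:wait,S:empty,W:wait | queues: N=1 E=1 S=0 W=2
Step 4 [EW]: N:wait,E:car6-GO,S:wait,W:car3-GO | queues: N=1 E=0 S=0 W=1
Step 5 [EW]: N:wait,E:empty,S:wait,W:car5-GO | queues: N=1 E=0 S=0 W=0
Step 6 [EW]: N:wait,E:empty,S:wait,W:empty | queues: N=1 E=0 S=0 W=0
Step 7 [NS]: N:car8-GO,E:wait,S:empty,W:wait | queues: N=0 E=0 S=0 W=0
Car 3 crosses at step 4

4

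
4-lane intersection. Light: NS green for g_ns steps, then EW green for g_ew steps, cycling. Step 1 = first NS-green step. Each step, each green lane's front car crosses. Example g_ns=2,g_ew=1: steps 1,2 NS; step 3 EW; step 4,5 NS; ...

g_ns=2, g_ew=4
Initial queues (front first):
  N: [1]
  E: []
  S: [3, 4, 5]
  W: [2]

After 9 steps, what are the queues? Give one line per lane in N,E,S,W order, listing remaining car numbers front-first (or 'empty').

Step 1 [NS]: N:car1-GO,E:wait,S:car3-GO,W:wait | queues: N=0 E=0 S=2 W=1
Step 2 [NS]: N:empty,E:wait,S:car4-GO,W:wait | queues: N=0 E=0 S=1 W=1
Step 3 [EW]: N:wait,E:empty,S:wait,W:car2-GO | queues: N=0 E=0 S=1 W=0
Step 4 [EW]: N:wait,E:empty,S:wait,W:empty | queues: N=0 E=0 S=1 W=0
Step 5 [EW]: N:wait,E:empty,S:wait,W:empty | queues: N=0 E=0 S=1 W=0
Step 6 [EW]: N:wait,E:empty,S:wait,W:empty | queues: N=0 E=0 S=1 W=0
Step 7 [NS]: N:empty,E:wait,S:car5-GO,W:wait | queues: N=0 E=0 S=0 W=0

N: empty
E: empty
S: empty
W: empty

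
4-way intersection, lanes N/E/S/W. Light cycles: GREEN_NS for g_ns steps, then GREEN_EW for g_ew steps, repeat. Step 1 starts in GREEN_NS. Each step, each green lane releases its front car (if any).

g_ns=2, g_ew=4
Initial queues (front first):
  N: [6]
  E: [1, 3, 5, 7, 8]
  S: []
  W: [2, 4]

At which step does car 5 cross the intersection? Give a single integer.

Step 1 [NS]: N:car6-GO,E:wait,S:empty,W:wait | queues: N=0 E=5 S=0 W=2
Step 2 [NS]: N:empty,E:wait,S:empty,W:wait | queues: N=0 E=5 S=0 W=2
Step 3 [EW]: N:wait,E:car1-GO,S:wait,W:car2-GO | queues: N=0 E=4 S=0 W=1
Step 4 [EW]: N:wait,E:car3-GO,S:wait,W:car4-GO | queues: N=0 E=3 S=0 W=0
Step 5 [EW]: N:wait,E:car5-GO,S:wait,W:empty | queues: N=0 E=2 S=0 W=0
Step 6 [EW]: N:wait,E:car7-GO,S:wait,W:empty | queues: N=0 E=1 S=0 W=0
Step 7 [NS]: N:empty,E:wait,S:empty,W:wait | queues: N=0 E=1 S=0 W=0
Step 8 [NS]: N:empty,E:wait,S:empty,W:wait | queues: N=0 E=1 S=0 W=0
Step 9 [EW]: N:wait,E:car8-GO,S:wait,W:empty | queues: N=0 E=0 S=0 W=0
Car 5 crosses at step 5

5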